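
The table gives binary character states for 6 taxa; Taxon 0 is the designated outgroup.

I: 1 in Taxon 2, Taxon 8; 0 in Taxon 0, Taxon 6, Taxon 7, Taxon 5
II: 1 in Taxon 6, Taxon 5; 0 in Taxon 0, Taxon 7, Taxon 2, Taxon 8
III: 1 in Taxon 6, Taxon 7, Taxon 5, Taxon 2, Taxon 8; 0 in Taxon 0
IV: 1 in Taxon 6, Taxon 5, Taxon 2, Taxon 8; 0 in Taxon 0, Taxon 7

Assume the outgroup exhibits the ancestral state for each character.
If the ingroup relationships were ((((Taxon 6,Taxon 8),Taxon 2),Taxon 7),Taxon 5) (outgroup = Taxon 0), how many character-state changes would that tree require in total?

7

Map each character onto ((((Taxon 6,Taxon 8),Taxon 2),Taxon 7),Taxon 5) (rooted by Taxon 0) and count the minimum state changes it requires (Fitch parsimony):
I: 2; II: 2; III: 1; IV: 2.
Total tree length = 7.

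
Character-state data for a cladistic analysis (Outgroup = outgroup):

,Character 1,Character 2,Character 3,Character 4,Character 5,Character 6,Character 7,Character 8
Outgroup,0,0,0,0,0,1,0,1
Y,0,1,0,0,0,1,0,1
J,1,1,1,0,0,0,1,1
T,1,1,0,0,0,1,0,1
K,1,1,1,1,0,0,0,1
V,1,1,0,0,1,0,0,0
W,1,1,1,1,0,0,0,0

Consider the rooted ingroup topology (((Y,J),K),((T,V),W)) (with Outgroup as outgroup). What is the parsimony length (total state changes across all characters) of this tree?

15

Map each character onto (((Y,J),K),((T,V),W)) (rooted by Outgroup) and count the minimum state changes it requires (Fitch parsimony):
Character 1: 2; Character 2: 1; Character 3: 3; Character 4: 2; Character 5: 1; Character 6: 3; Character 7: 1; Character 8: 2.
Total tree length = 15.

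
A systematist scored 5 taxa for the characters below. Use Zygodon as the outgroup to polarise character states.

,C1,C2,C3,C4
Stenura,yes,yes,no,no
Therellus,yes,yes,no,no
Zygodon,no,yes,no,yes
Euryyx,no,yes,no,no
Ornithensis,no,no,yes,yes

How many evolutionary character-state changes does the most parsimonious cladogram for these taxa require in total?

4

Character polarity is set by the outgroup: the derived state is whichever differs from the outgroup's state, so for C2, C4 the derived state is 'no', and for the remaining characters it is 'yes'.
Only Stenura and Therellus show the derived state 'yes' for C1, supporting them as a clade.
C2: derived state 'no' in Ornithensis only — an autapomorphy, so it tells us nothing about relationships among taxa.
C3 (derived state 'yes') is unique to Ornithensis (autapomorphy; uninformative for grouping).
C4: derived state 'no' in Euryyx, Stenura, and Therellus only — synapomorphy for {Euryyx, Stenura, Therellus}.
Most parsimonious ingroup topology: (((Therellus,Stenura),Euryyx),Ornithensis).
Changes per character on this tree: C1: 1; C2: 1; C3: 1; C4: 1.
Total = 4.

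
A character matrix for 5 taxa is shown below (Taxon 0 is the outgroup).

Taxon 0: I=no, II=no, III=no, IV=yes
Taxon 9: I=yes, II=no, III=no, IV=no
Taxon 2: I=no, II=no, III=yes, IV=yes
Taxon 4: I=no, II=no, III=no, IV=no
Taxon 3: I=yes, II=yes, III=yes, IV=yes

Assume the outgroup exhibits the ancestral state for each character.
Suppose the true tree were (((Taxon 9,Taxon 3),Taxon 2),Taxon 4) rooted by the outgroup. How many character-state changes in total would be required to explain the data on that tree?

Map each character onto (((Taxon 9,Taxon 3),Taxon 2),Taxon 4) (rooted by Taxon 0) and count the minimum state changes it requires (Fitch parsimony):
I: 1; II: 1; III: 2; IV: 2.
Total tree length = 6.

6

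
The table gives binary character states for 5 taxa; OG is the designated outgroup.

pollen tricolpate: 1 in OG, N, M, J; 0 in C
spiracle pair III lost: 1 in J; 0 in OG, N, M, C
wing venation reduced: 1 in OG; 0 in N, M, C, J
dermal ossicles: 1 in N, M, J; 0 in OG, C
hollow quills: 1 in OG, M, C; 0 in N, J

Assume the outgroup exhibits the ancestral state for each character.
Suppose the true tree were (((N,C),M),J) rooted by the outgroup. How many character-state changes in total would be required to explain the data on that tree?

Map each character onto (((N,C),M),J) (rooted by OG) and count the minimum state changes it requires (Fitch parsimony):
pollen tricolpate: 1; spiracle pair III lost: 1; wing venation reduced: 1; dermal ossicles: 2; hollow quills: 2.
Total tree length = 7.

7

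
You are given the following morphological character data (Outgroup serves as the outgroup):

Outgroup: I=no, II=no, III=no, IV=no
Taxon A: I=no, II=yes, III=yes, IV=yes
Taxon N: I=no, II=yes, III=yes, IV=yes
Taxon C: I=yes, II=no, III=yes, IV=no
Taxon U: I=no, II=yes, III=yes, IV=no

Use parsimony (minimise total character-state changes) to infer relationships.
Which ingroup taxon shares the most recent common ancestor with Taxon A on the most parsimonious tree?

The outgroup has state 'no' for every character, so 'yes' is the derived state throughout.
I: derived state 'yes' in Taxon C only — an autapomorphy, so it tells us nothing about relationships among taxa.
II (derived state 'yes') is shared by Taxon A, Taxon N, and Taxon U — a synapomorphy uniting that clade.
All ingroup taxa share the derived state 'yes' for III; it defines the ingroup but does not resolve relationships within it.
IV: derived state 'yes' in Taxon A and Taxon N only — synapomorphy for {Taxon A, Taxon N}.
Most parsimonious ingroup topology: (((Taxon A,Taxon N),Taxon U),Taxon C).
Taxon A and Taxon N form a cherry on this tree, so they are sister taxa.

Taxon N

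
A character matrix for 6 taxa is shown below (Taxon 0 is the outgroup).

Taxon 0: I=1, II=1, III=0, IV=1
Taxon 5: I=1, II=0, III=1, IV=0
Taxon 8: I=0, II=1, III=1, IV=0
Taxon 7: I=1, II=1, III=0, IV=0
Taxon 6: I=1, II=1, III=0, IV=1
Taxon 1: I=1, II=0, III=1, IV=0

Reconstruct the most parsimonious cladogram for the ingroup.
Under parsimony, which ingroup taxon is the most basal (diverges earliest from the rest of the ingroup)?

Taxon 6

Character polarity is set by the outgroup: the derived state is whichever differs from the outgroup's state, so for I, II, IV the derived state is '0', and for the remaining characters it is '1'.
I: derived state '0' in Taxon 8 only — an autapomorphy, so it tells us nothing about relationships among taxa.
II (derived state '0') is shared by Taxon 1 and Taxon 5 — a synapomorphy uniting that clade.
III: derived state '1' in Taxon 1, Taxon 5, and Taxon 8 only — synapomorphy for {Taxon 1, Taxon 5, Taxon 8}.
IV (derived state '0') is shared by Taxon 1, Taxon 5, Taxon 7, and Taxon 8 — a synapomorphy uniting that clade.
Most parsimonious ingroup topology: ((((Taxon 5,Taxon 1),Taxon 8),Taxon 7),Taxon 6).
Taxon 6 is sister to the clade containing all other ingroup taxa, so it is the earliest-diverging (most basal) ingroup lineage.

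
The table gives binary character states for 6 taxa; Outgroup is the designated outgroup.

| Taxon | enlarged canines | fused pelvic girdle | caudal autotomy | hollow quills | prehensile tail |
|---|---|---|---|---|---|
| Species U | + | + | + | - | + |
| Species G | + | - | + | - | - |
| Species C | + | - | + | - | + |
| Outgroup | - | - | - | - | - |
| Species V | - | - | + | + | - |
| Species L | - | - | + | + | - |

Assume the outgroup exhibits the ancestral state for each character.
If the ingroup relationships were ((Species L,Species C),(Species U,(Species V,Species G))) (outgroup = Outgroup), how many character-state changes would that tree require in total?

9

Map each character onto ((Species L,Species C),(Species U,(Species V,Species G))) (rooted by Outgroup) and count the minimum state changes it requires (Fitch parsimony):
enlarged canines: 3; fused pelvic girdle: 1; caudal autotomy: 1; hollow quills: 2; prehensile tail: 2.
Total tree length = 9.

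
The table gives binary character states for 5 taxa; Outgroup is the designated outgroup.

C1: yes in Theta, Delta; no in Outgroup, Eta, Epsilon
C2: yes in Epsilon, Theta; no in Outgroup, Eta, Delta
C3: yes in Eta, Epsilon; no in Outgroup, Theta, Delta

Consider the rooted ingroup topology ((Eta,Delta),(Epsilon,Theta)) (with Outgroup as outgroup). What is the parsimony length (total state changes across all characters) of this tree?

Map each character onto ((Eta,Delta),(Epsilon,Theta)) (rooted by Outgroup) and count the minimum state changes it requires (Fitch parsimony):
C1: 2; C2: 1; C3: 2.
Total tree length = 5.

5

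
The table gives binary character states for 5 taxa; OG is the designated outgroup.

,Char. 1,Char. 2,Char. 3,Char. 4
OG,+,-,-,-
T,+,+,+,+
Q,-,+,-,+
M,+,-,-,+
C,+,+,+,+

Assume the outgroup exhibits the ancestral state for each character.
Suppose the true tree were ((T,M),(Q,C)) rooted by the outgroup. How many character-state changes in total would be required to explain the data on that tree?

6

Map each character onto ((T,M),(Q,C)) (rooted by OG) and count the minimum state changes it requires (Fitch parsimony):
Char. 1: 1; Char. 2: 2; Char. 3: 2; Char. 4: 1.
Total tree length = 6.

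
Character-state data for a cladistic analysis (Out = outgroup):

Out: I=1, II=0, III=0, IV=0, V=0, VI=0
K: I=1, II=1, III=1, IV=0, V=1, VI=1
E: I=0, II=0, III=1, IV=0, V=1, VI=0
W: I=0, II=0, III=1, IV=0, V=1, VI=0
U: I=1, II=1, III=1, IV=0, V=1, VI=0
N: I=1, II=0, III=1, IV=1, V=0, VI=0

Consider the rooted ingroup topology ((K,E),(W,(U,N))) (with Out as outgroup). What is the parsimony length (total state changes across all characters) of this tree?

Map each character onto ((K,E),(W,(U,N))) (rooted by Out) and count the minimum state changes it requires (Fitch parsimony):
I: 2; II: 2; III: 1; IV: 1; V: 2; VI: 1.
Total tree length = 9.

9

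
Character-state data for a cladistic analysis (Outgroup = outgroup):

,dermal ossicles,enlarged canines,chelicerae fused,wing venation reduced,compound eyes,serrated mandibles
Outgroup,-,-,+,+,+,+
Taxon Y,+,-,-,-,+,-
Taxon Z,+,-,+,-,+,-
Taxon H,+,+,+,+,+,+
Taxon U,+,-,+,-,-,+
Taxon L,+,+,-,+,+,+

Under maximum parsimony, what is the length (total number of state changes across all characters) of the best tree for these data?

Character polarity is set by the outgroup: the derived state is whichever differs from the outgroup's state, so for chelicerae fused, wing venation reduced, compound eyes, serrated mandibles the derived state is '-', and for the remaining characters it is '+'.
All ingroup taxa share the derived state '+' for dermal ossicles; it defines the ingroup but does not resolve relationships within it.
enlarged canines (derived state '+') is shared by Taxon H and Taxon L — a synapomorphy uniting that clade.
chelicerae fused (state '-') occurs in Taxon L and Taxon Y but conflicts with the nesting implied by the other characters — most parsimoniously interpreted as homoplasy.
wing venation reduced: derived state '-' in Taxon U, Taxon Y, and Taxon Z only — synapomorphy for {Taxon U, Taxon Y, Taxon Z}.
compound eyes (derived state '-') is unique to Taxon U (autapomorphy; uninformative for grouping).
serrated mandibles (derived state '-') is shared by Taxon Y and Taxon Z — a synapomorphy uniting that clade.
Most parsimonious ingroup topology: (((Taxon Y,Taxon Z),Taxon U),(Taxon H,Taxon L)).
Changes per character on this tree: dermal ossicles: 1; enlarged canines: 1; chelicerae fused: 2; wing venation reduced: 1; compound eyes: 1; serrated mandibles: 1.
Total = 7.

7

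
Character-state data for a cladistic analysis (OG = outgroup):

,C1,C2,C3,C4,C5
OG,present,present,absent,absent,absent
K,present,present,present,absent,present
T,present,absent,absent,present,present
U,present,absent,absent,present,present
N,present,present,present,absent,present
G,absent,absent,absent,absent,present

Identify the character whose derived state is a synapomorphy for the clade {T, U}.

C4

Character polarity is set by the outgroup: the derived state is whichever differs from the outgroup's state, so for C1, C2 the derived state is 'absent', and for the remaining characters it is 'present'.
C1 (derived state 'absent') is unique to G (autapomorphy; uninformative for grouping).
C2 (derived state 'absent') is shared by G, T, and U — a synapomorphy uniting that clade.
C3: derived state 'present' in K and N only — synapomorphy for {K, N}.
C4: derived state 'present' in T and U only — synapomorphy for {T, U}.
C5 (derived state 'present') is shared by all ingroup taxa — unites the whole ingroup.
Most parsimonious ingroup topology: ((K,N),((T,U),G)).
The clade {T, U} is supported by C4: its derived state 'present' occurs in exactly those taxa and in no other taxon (including the outgroup).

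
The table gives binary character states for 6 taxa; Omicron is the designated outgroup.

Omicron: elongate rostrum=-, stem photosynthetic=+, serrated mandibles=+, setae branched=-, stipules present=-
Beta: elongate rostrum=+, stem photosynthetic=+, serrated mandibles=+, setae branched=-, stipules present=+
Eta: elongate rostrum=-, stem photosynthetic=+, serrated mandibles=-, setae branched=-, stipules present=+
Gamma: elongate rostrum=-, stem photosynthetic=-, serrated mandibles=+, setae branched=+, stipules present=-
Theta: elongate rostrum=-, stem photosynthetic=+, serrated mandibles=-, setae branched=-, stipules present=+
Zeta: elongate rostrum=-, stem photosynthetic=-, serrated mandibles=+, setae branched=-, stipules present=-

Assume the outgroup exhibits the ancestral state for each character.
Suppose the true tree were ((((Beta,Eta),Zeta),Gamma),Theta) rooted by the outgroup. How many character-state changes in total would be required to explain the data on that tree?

8

Map each character onto ((((Beta,Eta),Zeta),Gamma),Theta) (rooted by Omicron) and count the minimum state changes it requires (Fitch parsimony):
elongate rostrum: 1; stem photosynthetic: 2; serrated mandibles: 2; setae branched: 1; stipules present: 2.
Total tree length = 8.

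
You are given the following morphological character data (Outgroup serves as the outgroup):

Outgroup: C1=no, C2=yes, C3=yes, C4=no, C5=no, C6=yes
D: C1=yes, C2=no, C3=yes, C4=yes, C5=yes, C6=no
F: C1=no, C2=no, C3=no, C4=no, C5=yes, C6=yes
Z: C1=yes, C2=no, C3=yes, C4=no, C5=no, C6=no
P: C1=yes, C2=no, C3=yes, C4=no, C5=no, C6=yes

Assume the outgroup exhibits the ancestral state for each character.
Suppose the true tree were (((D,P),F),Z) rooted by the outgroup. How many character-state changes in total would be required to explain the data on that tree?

9

Map each character onto (((D,P),F),Z) (rooted by Outgroup) and count the minimum state changes it requires (Fitch parsimony):
C1: 2; C2: 1; C3: 1; C4: 1; C5: 2; C6: 2.
Total tree length = 9.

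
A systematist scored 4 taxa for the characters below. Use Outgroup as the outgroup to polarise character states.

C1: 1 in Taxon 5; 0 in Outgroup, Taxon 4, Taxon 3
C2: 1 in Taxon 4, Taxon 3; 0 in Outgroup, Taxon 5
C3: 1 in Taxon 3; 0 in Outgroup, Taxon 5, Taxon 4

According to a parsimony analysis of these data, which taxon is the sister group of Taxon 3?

Taxon 4

The outgroup has state '0' for every character, so '1' is the derived state throughout.
C1: derived state '1' in Taxon 5 only — an autapomorphy, so it tells us nothing about relationships among taxa.
Only Taxon 3 and Taxon 4 show the derived state '1' for C2, supporting them as a clade.
C3: derived state '1' in Taxon 3 only — an autapomorphy, so it tells us nothing about relationships among taxa.
Most parsimonious ingroup topology: (Taxon 5,(Taxon 4,Taxon 3)).
Taxon 3 and Taxon 4 form a cherry on this tree, so they are sister taxa.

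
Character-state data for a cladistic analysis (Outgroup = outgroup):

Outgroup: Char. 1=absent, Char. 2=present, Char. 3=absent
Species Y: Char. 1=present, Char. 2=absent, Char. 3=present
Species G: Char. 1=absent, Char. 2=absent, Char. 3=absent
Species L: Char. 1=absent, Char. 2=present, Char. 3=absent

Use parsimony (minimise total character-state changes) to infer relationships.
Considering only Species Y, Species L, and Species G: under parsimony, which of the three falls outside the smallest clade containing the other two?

Species L

Character polarity is set by the outgroup: the derived state is whichever differs from the outgroup's state, so for Char. 2 the derived state is 'absent', and for the remaining characters it is 'present'.
Char. 1: derived state 'present' in Species Y only — an autapomorphy, so it tells us nothing about relationships among taxa.
Char. 2: derived state 'absent' in Species G and Species Y only — synapomorphy for {Species G, Species Y}.
Char. 3 (derived state 'present') is unique to Species Y (autapomorphy; uninformative for grouping).
Most parsimonious ingroup topology: ((Species G,Species Y),Species L).
Species Y and Species G share a more recent common ancestor with each other than either does with Species L, so Species L is the least closely related of the three.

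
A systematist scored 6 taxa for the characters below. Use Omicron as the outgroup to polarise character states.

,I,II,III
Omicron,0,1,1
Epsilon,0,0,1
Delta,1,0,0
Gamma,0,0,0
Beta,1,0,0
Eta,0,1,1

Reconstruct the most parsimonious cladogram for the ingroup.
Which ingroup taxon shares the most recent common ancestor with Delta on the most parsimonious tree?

Beta

Character polarity is set by the outgroup: the derived state is whichever differs from the outgroup's state, so for II, III the derived state is '0', and for the remaining characters it is '1'.
I (derived state '1') is shared by Beta and Delta — a synapomorphy uniting that clade.
II: derived state '0' in Beta, Delta, Epsilon, and Gamma only — synapomorphy for {Beta, Delta, Epsilon, Gamma}.
Only Beta, Delta, and Gamma show the derived state '0' for III, supporting them as a clade.
Most parsimonious ingroup topology: ((Epsilon,((Delta,Beta),Gamma)),Eta).
Delta and Beta form a cherry on this tree, so they are sister taxa.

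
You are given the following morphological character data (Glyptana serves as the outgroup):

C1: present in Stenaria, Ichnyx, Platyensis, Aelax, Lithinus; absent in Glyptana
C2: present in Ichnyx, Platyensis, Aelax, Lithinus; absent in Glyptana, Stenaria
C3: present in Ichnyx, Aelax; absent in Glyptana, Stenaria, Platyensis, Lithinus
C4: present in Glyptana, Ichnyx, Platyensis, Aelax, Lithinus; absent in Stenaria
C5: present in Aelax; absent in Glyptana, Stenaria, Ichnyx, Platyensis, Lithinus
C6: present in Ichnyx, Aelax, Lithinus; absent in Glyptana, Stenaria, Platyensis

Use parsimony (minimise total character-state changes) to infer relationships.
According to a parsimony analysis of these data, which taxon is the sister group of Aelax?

Character polarity is set by the outgroup: the derived state is whichever differs from the outgroup's state, so for C4 the derived state is 'absent', and for the remaining characters it is 'present'.
All ingroup taxa share the derived state 'present' for C1; it defines the ingroup but does not resolve relationships within it.
C2: derived state 'present' in Aelax, Ichnyx, Lithinus, and Platyensis only — synapomorphy for {Aelax, Ichnyx, Lithinus, Platyensis}.
C3 (derived state 'present') is shared by Aelax and Ichnyx — a synapomorphy uniting that clade.
C4: derived state 'absent' in Stenaria only — an autapomorphy, so it tells us nothing about relationships among taxa.
C5: derived state 'present' in Aelax only — an autapomorphy, so it tells us nothing about relationships among taxa.
Only Aelax, Ichnyx, and Lithinus show the derived state 'present' for C6, supporting them as a clade.
Most parsimonious ingroup topology: (Stenaria,(((Ichnyx,Aelax),Lithinus),Platyensis)).
Aelax and Ichnyx form a cherry on this tree, so they are sister taxa.

Ichnyx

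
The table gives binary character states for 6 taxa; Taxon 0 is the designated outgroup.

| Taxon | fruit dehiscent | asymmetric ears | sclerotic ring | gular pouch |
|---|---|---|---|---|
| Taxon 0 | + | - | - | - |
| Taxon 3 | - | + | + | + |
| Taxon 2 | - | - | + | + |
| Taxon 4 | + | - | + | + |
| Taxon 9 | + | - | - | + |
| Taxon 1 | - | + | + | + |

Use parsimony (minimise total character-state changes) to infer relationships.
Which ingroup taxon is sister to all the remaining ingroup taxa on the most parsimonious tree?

Taxon 9

Character polarity is set by the outgroup: the derived state is whichever differs from the outgroup's state, so for fruit dehiscent the derived state is '-', and for the remaining characters it is '+'.
Only Taxon 1, Taxon 2, and Taxon 3 show the derived state '-' for fruit dehiscent, supporting them as a clade.
asymmetric ears: derived state '+' in Taxon 1 and Taxon 3 only — synapomorphy for {Taxon 1, Taxon 3}.
sclerotic ring: derived state '+' in Taxon 1, Taxon 2, Taxon 3, and Taxon 4 only — synapomorphy for {Taxon 1, Taxon 2, Taxon 3, Taxon 4}.
All ingroup taxa share the derived state '+' for gular pouch; it defines the ingroup but does not resolve relationships within it.
Most parsimonious ingroup topology: ((((Taxon 3,Taxon 1),Taxon 2),Taxon 4),Taxon 9).
Taxon 9 is sister to the clade containing all other ingroup taxa, so it is the earliest-diverging (most basal) ingroup lineage.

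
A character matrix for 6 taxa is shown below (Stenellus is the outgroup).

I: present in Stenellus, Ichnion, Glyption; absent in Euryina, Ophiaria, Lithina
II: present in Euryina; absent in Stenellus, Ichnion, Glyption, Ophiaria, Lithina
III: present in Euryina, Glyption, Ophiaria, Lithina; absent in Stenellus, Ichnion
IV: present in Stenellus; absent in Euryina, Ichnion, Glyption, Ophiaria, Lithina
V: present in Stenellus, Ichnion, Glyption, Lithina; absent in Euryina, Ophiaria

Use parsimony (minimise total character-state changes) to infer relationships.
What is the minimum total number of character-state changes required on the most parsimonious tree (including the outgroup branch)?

Character polarity is set by the outgroup: the derived state is whichever differs from the outgroup's state, so for I, IV, V the derived state is 'absent', and for the remaining characters it is 'present'.
I (derived state 'absent') is shared by Euryina, Lithina, and Ophiaria — a synapomorphy uniting that clade.
II (derived state 'present') is unique to Euryina (autapomorphy; uninformative for grouping).
III: derived state 'present' in Euryina, Glyption, Lithina, and Ophiaria only — synapomorphy for {Euryina, Glyption, Lithina, Ophiaria}.
All ingroup taxa share the derived state 'absent' for IV; it defines the ingroup but does not resolve relationships within it.
V (derived state 'absent') is shared by Euryina and Ophiaria — a synapomorphy uniting that clade.
Most parsimonious ingroup topology: ((((Ophiaria,Euryina),Lithina),Glyption),Ichnion).
Changes per character on this tree: I: 1; II: 1; III: 1; IV: 1; V: 1.
Total = 5.

5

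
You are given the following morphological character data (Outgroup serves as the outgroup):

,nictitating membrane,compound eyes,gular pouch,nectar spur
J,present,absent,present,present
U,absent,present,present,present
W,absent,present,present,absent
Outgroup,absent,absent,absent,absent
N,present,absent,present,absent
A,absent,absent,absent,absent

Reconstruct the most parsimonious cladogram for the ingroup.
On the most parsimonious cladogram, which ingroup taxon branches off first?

The outgroup has state 'absent' for every character, so 'present' is the derived state throughout.
nictitating membrane: derived state 'present' in J and N only — synapomorphy for {J, N}.
compound eyes: derived state 'present' in U and W only — synapomorphy for {U, W}.
Only J, N, U, and W show the derived state 'present' for gular pouch, supporting them as a clade.
nectar spur (state 'present') occurs in J and U but conflicts with the nesting implied by the other characters — most parsimoniously interpreted as homoplasy.
Most parsimonious ingroup topology: (A,((N,J),(W,U))).
A is sister to the clade containing all other ingroup taxa, so it is the earliest-diverging (most basal) ingroup lineage.

A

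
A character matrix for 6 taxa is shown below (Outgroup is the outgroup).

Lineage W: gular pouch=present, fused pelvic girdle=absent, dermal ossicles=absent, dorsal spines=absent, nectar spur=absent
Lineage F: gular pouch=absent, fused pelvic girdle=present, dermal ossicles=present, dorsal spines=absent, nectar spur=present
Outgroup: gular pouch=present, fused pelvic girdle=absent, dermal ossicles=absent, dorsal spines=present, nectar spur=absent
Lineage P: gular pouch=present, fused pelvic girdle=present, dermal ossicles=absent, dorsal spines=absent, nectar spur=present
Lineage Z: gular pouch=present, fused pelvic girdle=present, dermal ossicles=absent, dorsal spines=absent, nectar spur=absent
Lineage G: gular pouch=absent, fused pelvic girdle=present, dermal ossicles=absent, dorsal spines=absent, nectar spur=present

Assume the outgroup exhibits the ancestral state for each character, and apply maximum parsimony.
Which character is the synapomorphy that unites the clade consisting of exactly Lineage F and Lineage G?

Character polarity is set by the outgroup: the derived state is whichever differs from the outgroup's state, so for gular pouch, dorsal spines the derived state is 'absent', and for the remaining characters it is 'present'.
Only Lineage F and Lineage G show the derived state 'absent' for gular pouch, supporting them as a clade.
fused pelvic girdle: derived state 'present' in Lineage F, Lineage G, Lineage P, and Lineage Z only — synapomorphy for {Lineage F, Lineage G, Lineage P, Lineage Z}.
dermal ossicles (derived state 'present') is unique to Lineage F (autapomorphy; uninformative for grouping).
All ingroup taxa share the derived state 'absent' for dorsal spines; it defines the ingroup but does not resolve relationships within it.
nectar spur: derived state 'present' in Lineage F, Lineage G, and Lineage P only — synapomorphy for {Lineage F, Lineage G, Lineage P}.
Most parsimonious ingroup topology: (Lineage W,(((Lineage F,Lineage G),Lineage P),Lineage Z)).
The clade {Lineage F, Lineage G} is supported by gular pouch: its derived state 'absent' occurs in exactly those taxa and in no other taxon (including the outgroup).

gular pouch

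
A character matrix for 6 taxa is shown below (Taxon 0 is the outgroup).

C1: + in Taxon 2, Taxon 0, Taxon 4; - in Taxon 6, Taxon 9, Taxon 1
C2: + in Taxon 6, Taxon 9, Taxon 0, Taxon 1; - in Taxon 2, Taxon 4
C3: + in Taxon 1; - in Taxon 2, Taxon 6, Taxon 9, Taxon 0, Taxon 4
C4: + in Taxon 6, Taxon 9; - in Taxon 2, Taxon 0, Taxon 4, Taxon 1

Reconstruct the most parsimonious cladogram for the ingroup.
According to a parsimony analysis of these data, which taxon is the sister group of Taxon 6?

Taxon 9

Character polarity is set by the outgroup: the derived state is whichever differs from the outgroup's state, so for C1, C2 the derived state is '-', and for the remaining characters it is '+'.
C1: derived state '-' in Taxon 1, Taxon 6, and Taxon 9 only — synapomorphy for {Taxon 1, Taxon 6, Taxon 9}.
C2 (derived state '-') is shared by Taxon 2 and Taxon 4 — a synapomorphy uniting that clade.
C3: derived state '+' in Taxon 1 only — an autapomorphy, so it tells us nothing about relationships among taxa.
C4 (derived state '+') is shared by Taxon 6 and Taxon 9 — a synapomorphy uniting that clade.
Most parsimonious ingroup topology: ((Taxon 2,Taxon 4),(Taxon 1,(Taxon 9,Taxon 6))).
Taxon 6 and Taxon 9 form a cherry on this tree, so they are sister taxa.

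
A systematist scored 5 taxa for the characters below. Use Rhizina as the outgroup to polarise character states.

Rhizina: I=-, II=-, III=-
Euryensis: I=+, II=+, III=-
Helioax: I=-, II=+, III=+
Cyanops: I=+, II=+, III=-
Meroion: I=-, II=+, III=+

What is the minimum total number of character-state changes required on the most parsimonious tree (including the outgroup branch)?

The outgroup has state '-' for every character, so '+' is the derived state throughout.
I: derived state '+' in Cyanops and Euryensis only — synapomorphy for {Cyanops, Euryensis}.
II (derived state '+') is shared by all ingroup taxa — unites the whole ingroup.
III (derived state '+') is shared by Helioax and Meroion — a synapomorphy uniting that clade.
Most parsimonious ingroup topology: ((Euryensis,Cyanops),(Helioax,Meroion)).
Changes per character on this tree: I: 1; II: 1; III: 1.
Total = 3.

3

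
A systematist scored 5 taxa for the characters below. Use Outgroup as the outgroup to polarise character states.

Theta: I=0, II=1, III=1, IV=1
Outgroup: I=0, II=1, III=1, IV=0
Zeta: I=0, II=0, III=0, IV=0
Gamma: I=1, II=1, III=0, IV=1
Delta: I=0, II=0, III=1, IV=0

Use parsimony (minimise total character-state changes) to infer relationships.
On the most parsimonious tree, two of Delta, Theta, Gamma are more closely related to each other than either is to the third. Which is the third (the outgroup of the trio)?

Delta

Character polarity is set by the outgroup: the derived state is whichever differs from the outgroup's state, so for II, III the derived state is '0', and for the remaining characters it is '1'.
I: derived state '1' in Gamma only — an autapomorphy, so it tells us nothing about relationships among taxa.
Only Delta and Zeta show the derived state '0' for II, supporting them as a clade.
III (state '0') occurs in Gamma and Zeta but conflicts with the nesting implied by the other characters — most parsimoniously interpreted as homoplasy.
IV: derived state '1' in Gamma and Theta only — synapomorphy for {Gamma, Theta}.
Most parsimonious ingroup topology: ((Zeta,Delta),(Gamma,Theta)).
Theta and Gamma share a more recent common ancestor with each other than either does with Delta, so Delta is the least closely related of the three.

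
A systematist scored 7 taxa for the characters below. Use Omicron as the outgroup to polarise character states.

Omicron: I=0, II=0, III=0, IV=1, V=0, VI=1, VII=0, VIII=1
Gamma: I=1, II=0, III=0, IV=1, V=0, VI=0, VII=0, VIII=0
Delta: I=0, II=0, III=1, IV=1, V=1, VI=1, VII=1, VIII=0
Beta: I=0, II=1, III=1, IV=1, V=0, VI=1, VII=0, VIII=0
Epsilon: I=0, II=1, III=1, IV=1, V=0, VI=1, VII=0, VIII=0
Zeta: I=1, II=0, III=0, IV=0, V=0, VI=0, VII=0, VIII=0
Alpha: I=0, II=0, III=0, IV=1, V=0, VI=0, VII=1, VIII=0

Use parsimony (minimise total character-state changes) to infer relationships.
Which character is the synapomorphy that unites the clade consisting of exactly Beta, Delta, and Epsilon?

Character polarity is set by the outgroup: the derived state is whichever differs from the outgroup's state, so for IV, VI, VIII the derived state is '0', and for the remaining characters it is '1'.
I (derived state '1') is shared by Gamma and Zeta — a synapomorphy uniting that clade.
Only Beta and Epsilon show the derived state '1' for II, supporting them as a clade.
III: derived state '1' in Beta, Delta, and Epsilon only — synapomorphy for {Beta, Delta, Epsilon}.
IV: derived state '0' in Zeta only — an autapomorphy, so it tells us nothing about relationships among taxa.
V (derived state '1') is unique to Delta (autapomorphy; uninformative for grouping).
Only Alpha, Gamma, and Zeta show the derived state '0' for VI, supporting them as a clade.
VII (state '1') occurs in Alpha and Delta but conflicts with the nesting implied by the other characters — most parsimoniously interpreted as homoplasy.
VIII (derived state '0') is shared by all ingroup taxa — unites the whole ingroup.
Most parsimonious ingroup topology: (((Gamma,Zeta),Alpha),(Delta,(Beta,Epsilon))).
The clade {Beta, Delta, Epsilon} is supported by III: its derived state '1' occurs in exactly those taxa and in no other taxon (including the outgroup).

III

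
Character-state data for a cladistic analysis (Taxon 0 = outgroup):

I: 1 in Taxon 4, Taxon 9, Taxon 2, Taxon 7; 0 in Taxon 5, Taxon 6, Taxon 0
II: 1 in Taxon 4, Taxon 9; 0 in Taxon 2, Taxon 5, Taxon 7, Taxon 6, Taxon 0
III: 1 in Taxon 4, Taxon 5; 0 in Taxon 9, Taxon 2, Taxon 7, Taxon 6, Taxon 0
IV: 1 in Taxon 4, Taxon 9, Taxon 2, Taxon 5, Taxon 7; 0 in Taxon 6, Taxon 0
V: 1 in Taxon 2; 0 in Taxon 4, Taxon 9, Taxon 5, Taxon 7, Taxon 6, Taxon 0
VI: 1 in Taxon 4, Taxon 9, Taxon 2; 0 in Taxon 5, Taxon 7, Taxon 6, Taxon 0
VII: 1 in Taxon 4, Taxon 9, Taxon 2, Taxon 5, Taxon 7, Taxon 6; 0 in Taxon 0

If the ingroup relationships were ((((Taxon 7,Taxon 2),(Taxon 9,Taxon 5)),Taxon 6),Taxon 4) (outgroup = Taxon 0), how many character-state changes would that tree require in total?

Map each character onto ((((Taxon 7,Taxon 2),(Taxon 9,Taxon 5)),Taxon 6),Taxon 4) (rooted by Taxon 0) and count the minimum state changes it requires (Fitch parsimony):
I: 3; II: 2; III: 2; IV: 2; V: 1; VI: 3; VII: 1.
Total tree length = 14.

14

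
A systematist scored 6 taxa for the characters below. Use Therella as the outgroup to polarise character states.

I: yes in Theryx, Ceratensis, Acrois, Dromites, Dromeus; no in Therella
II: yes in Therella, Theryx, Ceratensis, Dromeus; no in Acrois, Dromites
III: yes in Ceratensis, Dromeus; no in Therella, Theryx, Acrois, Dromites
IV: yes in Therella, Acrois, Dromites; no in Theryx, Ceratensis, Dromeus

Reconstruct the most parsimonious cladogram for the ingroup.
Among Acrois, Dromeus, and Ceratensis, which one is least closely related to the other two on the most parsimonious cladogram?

Character polarity is set by the outgroup: the derived state is whichever differs from the outgroup's state, so for II, IV the derived state is 'no', and for the remaining characters it is 'yes'.
I (derived state 'yes') is shared by all ingroup taxa — unites the whole ingroup.
Only Acrois and Dromites show the derived state 'no' for II, supporting them as a clade.
III (derived state 'yes') is shared by Ceratensis and Dromeus — a synapomorphy uniting that clade.
IV: derived state 'no' in Ceratensis, Dromeus, and Theryx only — synapomorphy for {Ceratensis, Dromeus, Theryx}.
Most parsimonious ingroup topology: ((Theryx,(Ceratensis,Dromeus)),(Acrois,Dromites)).
Dromeus and Ceratensis share a more recent common ancestor with each other than either does with Acrois, so Acrois is the least closely related of the three.

Acrois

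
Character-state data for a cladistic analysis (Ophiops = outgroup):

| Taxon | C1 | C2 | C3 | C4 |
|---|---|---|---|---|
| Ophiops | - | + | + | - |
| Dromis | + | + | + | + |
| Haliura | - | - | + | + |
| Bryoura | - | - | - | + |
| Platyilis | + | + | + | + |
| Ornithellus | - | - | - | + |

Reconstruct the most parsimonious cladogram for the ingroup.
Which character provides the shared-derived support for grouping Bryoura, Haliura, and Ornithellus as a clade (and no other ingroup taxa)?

Character polarity is set by the outgroup: the derived state is whichever differs from the outgroup's state, so for C2, C3 the derived state is '-', and for the remaining characters it is '+'.
C1 (derived state '+') is shared by Dromis and Platyilis — a synapomorphy uniting that clade.
C2: derived state '-' in Bryoura, Haliura, and Ornithellus only — synapomorphy for {Bryoura, Haliura, Ornithellus}.
C3 (derived state '-') is shared by Bryoura and Ornithellus — a synapomorphy uniting that clade.
All ingroup taxa share the derived state '+' for C4; it defines the ingroup but does not resolve relationships within it.
Most parsimonious ingroup topology: ((Dromis,Platyilis),(Haliura,(Bryoura,Ornithellus))).
The clade {Bryoura, Haliura, Ornithellus} is supported by C2: its derived state '-' occurs in exactly those taxa and in no other taxon (including the outgroup).

C2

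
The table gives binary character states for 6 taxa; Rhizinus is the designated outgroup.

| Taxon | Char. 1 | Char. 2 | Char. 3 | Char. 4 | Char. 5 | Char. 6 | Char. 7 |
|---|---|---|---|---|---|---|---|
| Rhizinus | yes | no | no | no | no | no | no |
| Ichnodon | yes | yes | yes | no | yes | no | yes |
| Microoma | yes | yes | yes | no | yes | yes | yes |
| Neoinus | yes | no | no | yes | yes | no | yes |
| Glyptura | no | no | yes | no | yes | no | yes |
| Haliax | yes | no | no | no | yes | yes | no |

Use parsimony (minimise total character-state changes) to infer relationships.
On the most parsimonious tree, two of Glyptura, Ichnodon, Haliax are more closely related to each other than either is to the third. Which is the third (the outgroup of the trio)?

Character polarity is set by the outgroup: the derived state is whichever differs from the outgroup's state, so for Char. 1 the derived state is 'no', and for the remaining characters it is 'yes'.
Char. 1: derived state 'no' in Glyptura only — an autapomorphy, so it tells us nothing about relationships among taxa.
Char. 2: derived state 'yes' in Ichnodon and Microoma only — synapomorphy for {Ichnodon, Microoma}.
Char. 3: derived state 'yes' in Glyptura, Ichnodon, and Microoma only — synapomorphy for {Glyptura, Ichnodon, Microoma}.
Char. 4: derived state 'yes' in Neoinus only — an autapomorphy, so it tells us nothing about relationships among taxa.
Char. 5 (derived state 'yes') is shared by all ingroup taxa — unites the whole ingroup.
Char. 6 (state 'yes') occurs in Haliax and Microoma but conflicts with the nesting implied by the other characters — most parsimoniously interpreted as homoplasy.
Char. 7 (derived state 'yes') is shared by Glyptura, Ichnodon, Microoma, and Neoinus — a synapomorphy uniting that clade.
Most parsimonious ingroup topology: ((((Ichnodon,Microoma),Glyptura),Neoinus),Haliax).
Glyptura and Ichnodon share a more recent common ancestor with each other than either does with Haliax, so Haliax is the least closely related of the three.

Haliax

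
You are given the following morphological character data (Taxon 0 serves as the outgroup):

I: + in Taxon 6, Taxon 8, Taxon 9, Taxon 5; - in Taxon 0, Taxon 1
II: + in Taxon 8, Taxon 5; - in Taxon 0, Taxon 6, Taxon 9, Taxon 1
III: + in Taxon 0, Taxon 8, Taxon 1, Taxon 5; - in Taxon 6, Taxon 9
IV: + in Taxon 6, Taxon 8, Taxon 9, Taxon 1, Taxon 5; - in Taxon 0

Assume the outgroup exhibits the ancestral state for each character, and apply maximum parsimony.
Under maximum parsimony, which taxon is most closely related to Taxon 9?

Taxon 6

Character polarity is set by the outgroup: the derived state is whichever differs from the outgroup's state, so for III the derived state is '-', and for the remaining characters it is '+'.
I (derived state '+') is shared by Taxon 5, Taxon 6, Taxon 8, and Taxon 9 — a synapomorphy uniting that clade.
II: derived state '+' in Taxon 5 and Taxon 8 only — synapomorphy for {Taxon 5, Taxon 8}.
Only Taxon 6 and Taxon 9 show the derived state '-' for III, supporting them as a clade.
IV (derived state '+') is shared by all ingroup taxa — unites the whole ingroup.
Most parsimonious ingroup topology: (((Taxon 6,Taxon 9),(Taxon 8,Taxon 5)),Taxon 1).
Taxon 9 and Taxon 6 form a cherry on this tree, so they are sister taxa.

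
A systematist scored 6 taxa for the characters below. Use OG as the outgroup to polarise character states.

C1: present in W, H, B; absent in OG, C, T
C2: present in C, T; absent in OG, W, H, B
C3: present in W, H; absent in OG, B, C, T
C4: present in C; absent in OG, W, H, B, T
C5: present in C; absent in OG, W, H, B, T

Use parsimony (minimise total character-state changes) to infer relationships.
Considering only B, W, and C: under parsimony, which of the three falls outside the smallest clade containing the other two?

The outgroup has state 'absent' for every character, so 'present' is the derived state throughout.
C1 (derived state 'present') is shared by B, H, and W — a synapomorphy uniting that clade.
C2 (derived state 'present') is shared by C and T — a synapomorphy uniting that clade.
Only H and W show the derived state 'present' for C3, supporting them as a clade.
C4 (derived state 'present') is unique to C (autapomorphy; uninformative for grouping).
C5 (derived state 'present') is unique to C (autapomorphy; uninformative for grouping).
Most parsimonious ingroup topology: ((T,C),(B,(W,H))).
B and W share a more recent common ancestor with each other than either does with C, so C is the least closely related of the three.

C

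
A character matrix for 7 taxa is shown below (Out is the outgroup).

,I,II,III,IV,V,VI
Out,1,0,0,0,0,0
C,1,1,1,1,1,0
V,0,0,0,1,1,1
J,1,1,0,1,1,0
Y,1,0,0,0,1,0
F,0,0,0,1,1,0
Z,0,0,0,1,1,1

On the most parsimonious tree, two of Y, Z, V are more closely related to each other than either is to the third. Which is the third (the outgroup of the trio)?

Character polarity is set by the outgroup: the derived state is whichever differs from the outgroup's state, so for I the derived state is '0', and for the remaining characters it is '1'.
I: derived state '0' in F, V, and Z only — synapomorphy for {F, V, Z}.
II (derived state '1') is shared by C and J — a synapomorphy uniting that clade.
III: derived state '1' in C only — an autapomorphy, so it tells us nothing about relationships among taxa.
IV: derived state '1' in C, F, J, V, and Z only — synapomorphy for {C, F, J, V, Z}.
All ingroup taxa share the derived state '1' for V; it defines the ingroup but does not resolve relationships within it.
VI: derived state '1' in V and Z only — synapomorphy for {V, Z}.
Most parsimonious ingroup topology: (((C,J),((V,Z),F)),Y).
Z and V share a more recent common ancestor with each other than either does with Y, so Y is the least closely related of the three.

Y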